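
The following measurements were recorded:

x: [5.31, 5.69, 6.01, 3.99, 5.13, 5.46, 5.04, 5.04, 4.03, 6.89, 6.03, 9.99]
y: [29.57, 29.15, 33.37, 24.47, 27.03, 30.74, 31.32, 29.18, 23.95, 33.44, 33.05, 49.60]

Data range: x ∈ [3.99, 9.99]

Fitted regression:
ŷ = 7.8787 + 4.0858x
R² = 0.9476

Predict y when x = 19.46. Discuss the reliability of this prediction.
ŷ = 87.3884 (extrapolation — x = 19.46 lies outside [3.99, 9.99], so reliability is low).

Prediction calculation:
ŷ = 7.8787 + 4.0858 × 19.46
ŷ = 87.3884

Reliability:
- Data range: x ∈ [3.99, 9.99]
- Prediction point: x = 19.46 is 9.47 units above the observed range → this is EXTRAPOLATION, not interpolation

Why that matters here:
- Real relationships often flatten, saturate, or turn nonlinear at extremes
- The linear relationship may not hold outside the observed range
- R² describes fit only over the sampled x values; it says nothing about behaviour beyond them

The R² = 0.9476 only validates the fit within [3.99, 9.99]; treat ŷ = 87.3884 with caution.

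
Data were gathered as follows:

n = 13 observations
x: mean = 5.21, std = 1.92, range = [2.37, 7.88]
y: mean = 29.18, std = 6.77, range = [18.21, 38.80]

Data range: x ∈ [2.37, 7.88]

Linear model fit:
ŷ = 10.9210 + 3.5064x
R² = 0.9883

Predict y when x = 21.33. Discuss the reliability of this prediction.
ŷ = 85.7125 (extrapolation — x = 21.33 lies outside [2.37, 7.88], so reliability is low).

Prediction calculation:
ŷ = 10.9210 + 3.5064 × 21.33
ŷ = 85.7125

Reliability:
- Data range: x ∈ [2.37, 7.88]
- Prediction point: x = 21.33 is 13.45 units above the observed range → this is EXTRAPOLATION, not interpolation

Why that matters here:
- There are no observations near this x to validate the fitted line there
- The linear relationship may not hold outside the observed range
- R² describes fit only over the sampled x values; it says nothing about behaviour beyond them

The R² = 0.9883 only validates the fit within [2.37, 7.88]; treat ŷ = 85.7125 with caution.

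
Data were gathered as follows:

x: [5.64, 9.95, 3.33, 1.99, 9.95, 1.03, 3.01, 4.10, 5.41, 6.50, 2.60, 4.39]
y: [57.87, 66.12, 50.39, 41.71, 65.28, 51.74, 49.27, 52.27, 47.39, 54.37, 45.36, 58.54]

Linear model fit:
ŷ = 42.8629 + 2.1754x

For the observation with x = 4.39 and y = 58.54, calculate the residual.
Residual = 6.1271

The residual is the difference between the actual value and the predicted value:

Residual = y - ŷ

Step 1: Calculate predicted value
ŷ = 42.8629 + 2.1754 × 4.39
ŷ = 52.4129

Step 2: Calculate residual
Residual = 58.54 - 52.4129
Residual = 6.1271

Interpretation: the model underestimates the actual value by 6.1271 at this point (positive residual → observation lies above the fitted line).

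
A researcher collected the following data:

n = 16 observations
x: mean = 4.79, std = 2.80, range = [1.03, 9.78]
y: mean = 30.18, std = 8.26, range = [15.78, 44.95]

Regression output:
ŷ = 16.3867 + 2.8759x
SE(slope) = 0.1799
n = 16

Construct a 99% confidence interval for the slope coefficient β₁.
The 99% CI for β₁ is (2.3404, 3.4114)

Confidence interval for the slope:

The 99% CI for β₁ is: β̂₁ ± t*(α/2, n-2) × SE(β̂₁)

Step 1: Find critical t-value
- Confidence level = 0.99
- Degrees of freedom = n - 2 = 16 - 2 = 14
- t*(α/2, 14) = 2.9768

Step 2: Calculate margin of error
Margin = 2.9768 × 0.1799 = 0.5355

Step 3: Construct interval
CI = 2.8759 ± 0.5355
CI = (2.3404, 3.4114)

Interpretation: We are 99% confident that the true slope β₁ lies between 2.3404 and 3.4114.
Since 0 is outside the interval, a two-sided test at α = 0.01 would reject H₀: β₁ = 0.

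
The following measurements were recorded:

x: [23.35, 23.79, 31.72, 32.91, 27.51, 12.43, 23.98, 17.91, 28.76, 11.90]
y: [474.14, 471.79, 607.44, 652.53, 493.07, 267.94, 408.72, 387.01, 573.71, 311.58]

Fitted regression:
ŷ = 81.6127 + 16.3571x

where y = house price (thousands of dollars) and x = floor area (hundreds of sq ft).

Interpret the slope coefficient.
An increase of one hundred sq ft in floor area is associated with a 16.3571 thousand dollars increase in predicted house price.

β₁ = 16.3571 is the change in predicted house price (thousand dollars) per additional hundred sq ft of floor area.

Interpretation:
- Floor area up by 1 hundred sq ft → predicted house price increases by 16.3571 thousand dollars
- The effect is assumed constant over the observed range of x (linearity)

The intercept β₀ = 81.6127 is the predicted house price when floor area = 0; since the smallest observed x is 11.90, this is an extrapolation and mainly anchors the line.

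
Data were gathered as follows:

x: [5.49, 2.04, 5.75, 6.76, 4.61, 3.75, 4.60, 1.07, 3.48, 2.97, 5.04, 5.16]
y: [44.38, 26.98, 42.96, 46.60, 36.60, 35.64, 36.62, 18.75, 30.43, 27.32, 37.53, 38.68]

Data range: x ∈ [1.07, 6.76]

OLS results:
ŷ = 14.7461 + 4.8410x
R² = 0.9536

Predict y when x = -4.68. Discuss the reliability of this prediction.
ŷ = -7.9098 (extrapolation — x = -4.68 lies outside [1.07, 6.76], so reliability is low).

Prediction calculation:
ŷ = 14.7461 + 4.8410 × (-4.68)
ŷ = -7.9098

Reliability:
- Data range: x ∈ [1.07, 6.76]
- Prediction point: x = -4.68 is 5.75 units below the observed range → this is EXTRAPOLATION, not interpolation

Why that matters here:
- R² describes fit only over the sampled x values; it says nothing about behaviour beyond them
- There are no observations near this x to validate the fitted line there
- The standard error of prediction grows with (x − x̄)², and x = -4.68 is far from x̄ = 4.23

Report the number if required, but flag clearly that it is an extrapolation.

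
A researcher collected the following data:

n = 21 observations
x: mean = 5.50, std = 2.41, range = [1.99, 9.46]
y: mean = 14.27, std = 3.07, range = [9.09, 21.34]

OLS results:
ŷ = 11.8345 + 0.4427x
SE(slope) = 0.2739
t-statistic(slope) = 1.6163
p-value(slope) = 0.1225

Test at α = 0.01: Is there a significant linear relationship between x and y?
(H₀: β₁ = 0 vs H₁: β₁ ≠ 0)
Since p-value = 0.1225 ≥ α = 0.01, fail to reject H₀ — the slope is not significantly different from 0.

Hypothesis test for the slope coefficient:

H₀: β₁ = 0 (no linear relationship)
H₁: β₁ ≠ 0 (linear relationship exists)

Test statistic: t = β̂₁ / SE(β̂₁) = 0.4427 / 0.2739 = 1.6163

The p-value (0.1225) is the probability, under H₀, of a t-statistic at least as extreme as |t| = 1.6163 (two-sided, df = n − 2 = 19).

Decision rule: reject H₀ if p-value < α.
p-value = 0.1225 ≥ α = 0.01 → fail to reject H₀.

Conclusion: the linear association between x and y is not significant at the 1% level.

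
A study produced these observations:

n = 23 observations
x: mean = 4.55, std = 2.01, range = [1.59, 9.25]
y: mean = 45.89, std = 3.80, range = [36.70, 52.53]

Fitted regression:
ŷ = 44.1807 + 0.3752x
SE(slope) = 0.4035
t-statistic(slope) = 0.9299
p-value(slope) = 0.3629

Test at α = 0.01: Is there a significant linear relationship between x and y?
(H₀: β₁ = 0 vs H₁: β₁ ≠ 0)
p-value = 0.3629 ≥ α = 0.01, so we fail to reject H₀. The relationship is not significant.

Hypothesis test for the slope coefficient:

H₀: β₁ = 0 (no linear relationship)
H₁: β₁ ≠ 0 (linear relationship exists)

Test statistic: t = β̂₁ / SE(β̂₁) = 0.3752 / 0.4035 = 0.9299

With df = 21, the two-sided p-value for |t| = 0.9299 is 0.3629.

Decision rule: reject H₀ if p-value < α.
p-value = 0.3629 ≥ α = 0.01 → fail to reject H₀.

At α = 0.01 the data do not provide convincing evidence of a nonzero slope.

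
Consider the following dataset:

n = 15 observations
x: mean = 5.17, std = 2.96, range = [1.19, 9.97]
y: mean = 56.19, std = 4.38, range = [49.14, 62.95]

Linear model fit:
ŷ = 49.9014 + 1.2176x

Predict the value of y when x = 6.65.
ŷ = 57.9984

To predict y for x = 6.65, substitute into the regression equation:

ŷ = 49.9014 + 1.2176 × 6.65
ŷ = 49.9014 + 8.0970
ŷ = 57.9984

This is the fitted mean response at that x — an individual observation would come with a wider prediction interval.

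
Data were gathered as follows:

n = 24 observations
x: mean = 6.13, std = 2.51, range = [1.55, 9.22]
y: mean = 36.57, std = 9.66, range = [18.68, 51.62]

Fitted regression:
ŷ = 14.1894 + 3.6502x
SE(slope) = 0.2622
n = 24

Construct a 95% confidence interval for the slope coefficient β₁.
The 95% CI for β₁ is (3.1064, 4.1940)

Confidence interval for the slope:

The 95% CI for β₁ is: β̂₁ ± t*(α/2, n-2) × SE(β̂₁)

Step 1: Find critical t-value
- Confidence level = 0.95
- Degrees of freedom = n - 2 = 24 - 2 = 22
- t*(α/2, 22) = 2.0739

Step 2: Calculate margin of error
Margin = 2.0739 × 0.2622 = 0.5438

Step 3: Construct interval
CI = 3.6502 ± 0.5438
CI = (3.1064, 4.1940)

Interpretation: intervals built this way capture the true β₁ in 95% of repeated samples; here the plausible range for the per-unit effect of x on y is 3.1064 to 4.1940.
Both endpoints are positive, so the data support a genuinely positive slope at this confidence level.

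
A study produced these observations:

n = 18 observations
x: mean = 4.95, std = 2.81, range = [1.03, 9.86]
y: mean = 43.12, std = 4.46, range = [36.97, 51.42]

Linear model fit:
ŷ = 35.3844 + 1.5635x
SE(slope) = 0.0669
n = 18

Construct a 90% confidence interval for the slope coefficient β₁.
The 90% CI for β₁ is (1.4467, 1.6803)

Confidence interval for the slope:

The 90% CI for β₁ is: β̂₁ ± t*(α/2, n-2) × SE(β̂₁)

Step 1: Find critical t-value
- Confidence level = 0.9
- Degrees of freedom = n - 2 = 18 - 2 = 16
- t*(α/2, 16) = 1.7459

Step 2: Calculate margin of error
Margin = 1.7459 × 0.0669 = 0.1168

Step 3: Construct interval
CI = 1.5635 ± 0.1168
CI = (1.4467, 1.6803)

Interpretation: intervals built this way capture the true β₁ in 90% of repeated samples; here the plausible range for the per-unit effect of x on y is 1.4467 to 1.6803.
Since 0 is outside the interval, a two-sided test at α = 0.10 would reject H₀: β₁ = 0.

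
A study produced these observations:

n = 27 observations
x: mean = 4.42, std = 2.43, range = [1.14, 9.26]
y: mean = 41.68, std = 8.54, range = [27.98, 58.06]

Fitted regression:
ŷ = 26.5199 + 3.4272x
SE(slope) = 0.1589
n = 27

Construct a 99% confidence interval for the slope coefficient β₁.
The 99% CI for β₁ is (2.9843, 3.8701)

Confidence interval for the slope:

The 99% CI for β₁ is: β̂₁ ± t*(α/2, n-2) × SE(β̂₁)

Step 1: Find critical t-value
- Confidence level = 0.99
- Degrees of freedom = n - 2 = 27 - 2 = 25
- t*(α/2, 25) = 2.7874

Step 2: Calculate margin of error
Margin = 2.7874 × 0.1589 = 0.4429

Step 3: Construct interval
CI = 3.4272 ± 0.4429
CI = (2.9843, 3.8701)

Interpretation: We are 99% confident that the true slope β₁ lies between 2.9843 and 3.8701.
Both endpoints are positive, so the data support a genuinely positive slope at this confidence level.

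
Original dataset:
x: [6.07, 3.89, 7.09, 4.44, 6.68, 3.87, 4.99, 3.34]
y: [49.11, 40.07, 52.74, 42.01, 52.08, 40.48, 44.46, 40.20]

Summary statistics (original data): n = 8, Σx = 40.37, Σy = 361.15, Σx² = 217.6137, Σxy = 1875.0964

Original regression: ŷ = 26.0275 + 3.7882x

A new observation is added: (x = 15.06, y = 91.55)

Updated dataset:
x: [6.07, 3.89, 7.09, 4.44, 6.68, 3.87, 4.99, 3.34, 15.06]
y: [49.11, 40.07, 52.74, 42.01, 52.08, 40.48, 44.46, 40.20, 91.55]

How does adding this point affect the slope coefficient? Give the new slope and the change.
The slope changes from 3.7882 to 4.5201 (change of +0.7319, or +19.3%).

x = 15.06 lies well outside the original x-range [3.34, 7.09] (x̄ ≈ 5.05), so this observation has high leverage and can move the slope substantially.

Step 1: Update the sums with the new point (n goes from 8 to 9)
Σx  = 40.37 + 15.06 = 55.43
Σy  = 361.15 + 91.55 = 452.70
Σx² = 217.6137 + 15.06² = 217.6137 + 226.8036 = 444.4173
Σxy = 1875.0964 + 15.06×91.55 = 1875.0964 + 1378.7430 = 3253.8394

Step 2: Recompute the slope with b₁ = (nΣxy − ΣxΣy) / (nΣx² − (Σx)²)
Numerator   = 9×3253.8394 − 55.43×452.70 = 29284.5546 − 25093.1610 = 4191.3936
Denominator = 9×444.4173 − 55.43² = 3999.7557 − 3072.4849 = 927.2708
b₁(new) = 4191.3936 / 927.2708 = 4.5201

(Same formula on the original sums: (8×1875.0964 − 40.37×361.15) / (8×217.6137 − 40.37²) = 421.1457 / 111.1727 = 3.7882, matching the given fit.)

Step 3: Change in slope
Δβ₁ = 4.5201 − 3.7882 = +0.7319
Relative change = +0.7319 / 3.7882 × 100% = +19.3%
→ the slope increases when the point is added.

A high-leverage point only changes the slope if it is off the original line; here y = 91.55 is above the original trend, so the slope increases.
In practice: investigate whether it comes from the same population as the rest of the sample.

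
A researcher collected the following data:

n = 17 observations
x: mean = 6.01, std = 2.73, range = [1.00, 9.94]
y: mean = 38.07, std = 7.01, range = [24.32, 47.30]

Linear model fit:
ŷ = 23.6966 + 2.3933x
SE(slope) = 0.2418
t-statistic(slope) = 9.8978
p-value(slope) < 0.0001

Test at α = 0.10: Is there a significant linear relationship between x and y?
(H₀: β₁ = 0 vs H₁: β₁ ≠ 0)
p-value < 0.0001 < α = 0.10, so we reject H₀. The relationship is significant.

Hypothesis test for the slope coefficient:

H₀: β₁ = 0 (no linear relationship)
H₁: β₁ ≠ 0 (linear relationship exists)

Test statistic: t = β̂₁ / SE(β̂₁) = 2.3933 / 0.2418 = 9.8978

The p-value (<0.0001) is the probability, under H₀, of a t-statistic at least as extreme as |t| = 9.8978 (two-sided, df = n − 2 = 15).

Decision rule: reject H₀ if p-value < α.
p-value < 0.0001 < α = 0.10 → reject H₀.

There is sufficient evidence at the 10% significance level to conclude that a linear relationship exists between x and y.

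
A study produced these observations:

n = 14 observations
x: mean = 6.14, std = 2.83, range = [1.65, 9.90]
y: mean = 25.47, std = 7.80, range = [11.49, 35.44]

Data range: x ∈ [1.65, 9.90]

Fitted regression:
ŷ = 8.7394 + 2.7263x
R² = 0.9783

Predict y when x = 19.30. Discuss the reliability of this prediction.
The equation gives ŷ = 61.3570; however x = 19.30 is 9.40 units above the observed range, so this extrapolated value should not be trusted.

Prediction calculation:
ŷ = 8.7394 + 2.7263 × 19.30
ŷ = 61.3570

Reliability:
- Data range: x ∈ [1.65, 9.90]
- Prediction point: x = 19.30 is 9.40 units above the observed range → this is EXTRAPOLATION, not interpolation

Why that matters here:
- R² describes fit only over the sampled x values; it says nothing about behaviour beyond them
- There are no observations near this x to validate the fitted line there
- The linear relationship may not hold outside the observed range

The R² = 0.9783 only validates the fit within [1.65, 9.90]; treat ŷ = 61.3570 with caution.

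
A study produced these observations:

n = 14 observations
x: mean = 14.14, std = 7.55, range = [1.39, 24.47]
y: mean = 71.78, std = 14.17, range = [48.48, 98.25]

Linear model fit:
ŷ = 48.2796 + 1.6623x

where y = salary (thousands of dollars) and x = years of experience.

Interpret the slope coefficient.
On average, salary is about 1.6623 thousand dollars higher for every extra year of experience.

The slope β₁ = 1.6623 gives the rate at which the fitted salary changes with experience.

Interpretation:
- Experience up by 1 year → predicted salary increases by 1.6623 thousand dollars
- The effect is assumed constant over the observed range of x (linearity)

The intercept β₀ = 48.2796 is the predicted salary when experience = 0; since the smallest observed x is 1.39, this is an extrapolation and mainly anchors the line.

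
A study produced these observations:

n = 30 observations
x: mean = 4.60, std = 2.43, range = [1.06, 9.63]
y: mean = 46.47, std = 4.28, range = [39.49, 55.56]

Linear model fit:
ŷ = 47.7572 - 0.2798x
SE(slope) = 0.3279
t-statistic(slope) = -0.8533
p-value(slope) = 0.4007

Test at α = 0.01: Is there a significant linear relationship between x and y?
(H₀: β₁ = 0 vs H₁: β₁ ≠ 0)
Fail to reject H₀: p-value = 0.4007 ≥ α = 0.01. The linear relationship is not significant at the 1% level.

Hypothesis test for the slope coefficient:

H₀: β₁ = 0 (no linear relationship)
H₁: β₁ ≠ 0 (linear relationship exists)

Test statistic: t = β̂₁ / SE(β̂₁) = -0.2798 / 0.3279 = -0.8533

The p-value (0.4007) is the probability, under H₀, of a t-statistic at least as extreme as |t| = 0.8533 (two-sided, df = n − 2 = 28).

Decision rule: reject H₀ if p-value < α.
p-value = 0.4007 ≥ α = 0.01 → fail to reject H₀.

There is not sufficient evidence at the 1% significance level to conclude that a linear relationship exists between x and y.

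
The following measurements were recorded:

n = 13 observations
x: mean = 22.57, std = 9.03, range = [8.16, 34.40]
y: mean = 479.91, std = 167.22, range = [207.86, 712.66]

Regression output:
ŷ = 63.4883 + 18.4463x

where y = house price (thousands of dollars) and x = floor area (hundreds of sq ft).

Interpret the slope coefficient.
An increase of one hundred sq ft in floor area is associated with a 18.4463 thousand dollars increase in predicted house price.

The slope coefficient β₁ = 18.4463 represents the marginal effect of floor area on house price.

Interpretation:
- Floor area up by 1 hundred sq ft → predicted house price increases by 18.4463 thousand dollars
- The effect is assumed constant over the observed range of x (linearity)
- The slope describes association in these data, not necessarily a causal effect

The intercept β₀ = 63.4883 is the predicted house price when floor area = 0; since the smallest observed x is 8.16, this is an extrapolation and mainly anchors the line.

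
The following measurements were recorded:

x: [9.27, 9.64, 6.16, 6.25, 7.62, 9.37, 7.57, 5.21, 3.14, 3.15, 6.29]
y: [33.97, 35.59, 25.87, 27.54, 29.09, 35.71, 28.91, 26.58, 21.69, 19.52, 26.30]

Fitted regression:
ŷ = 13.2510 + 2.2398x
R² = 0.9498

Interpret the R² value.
About 94.98% of the variability in y is accounted for by the regression on x (R² = 0.9498) — a strong linear fit.

R² (coefficient of determination) measures the proportion of variance in y explained by the regression model.

Here R² = 0.9498:
- Explained: 94.98% of the variation in y
- Unexplained (residual): 100% − 94.98% = 5.02%
- Rule of thumb (below 0.3 weak; 0.3 to below 0.7 moderate; 0.7 and above strong) → strong

Note: R² never decreases when predictors are added, so it should not be used alone to compare models of different size.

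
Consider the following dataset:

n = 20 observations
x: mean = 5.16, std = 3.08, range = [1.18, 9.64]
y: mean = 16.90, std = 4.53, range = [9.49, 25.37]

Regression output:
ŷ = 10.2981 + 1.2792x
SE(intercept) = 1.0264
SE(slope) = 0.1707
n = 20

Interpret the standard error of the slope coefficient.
SE(β̂₁) = 0.1707 is the estimated standard deviation of the slope estimate across repeated samples; relative to β̂₁ = 1.2792 that is 13.3%, a precise estimate.

SE(β̂₁) = s / √Sxx, where s is the residual standard deviation and Sxx = Σ(x − x̄)². It is the yardstick for how far β̂₁ = 1.2792 could plausibly be from the true slope.

Relative precision:
- SE / |β̂₁| = 0.1707 / 1.2792 = 13.3%
- Rule of thumb (under 20%: precise; 20% to under 50%: moderately precise; 50% or more: imprecise) → precise

Rough 95% range (±2 SE): 1.2792 ± 0.3414 → (0.9378, 1.6206).

What drives SE(β̂₁): more residual scatter → larger SE.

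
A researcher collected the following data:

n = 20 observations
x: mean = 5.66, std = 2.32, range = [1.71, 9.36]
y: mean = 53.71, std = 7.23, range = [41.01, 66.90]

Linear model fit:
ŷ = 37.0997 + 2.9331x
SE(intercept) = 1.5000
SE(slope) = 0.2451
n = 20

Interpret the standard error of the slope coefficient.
The slope 2.9331 is pinned down to within about ±0.2451 (one SE) by these data — relative uncertainty 8.4%, i.e. precise.

SE(β̂₁) = 0.2451 says: if we drew many samples of n = 20 from the same population and refit each time, the fitted slopes would scatter with a standard deviation of roughly 0.2451 around the true β₁.

Relative precision:
- SE / |β̂₁| = 0.2451 / 2.9331 = 8.4%
- Rule of thumb (under 20%: precise; 20% to under 50%: moderately precise; 50% or more: imprecise) → precise

Link to interval estimation: a confidence interval for β₁ is β̂₁ ± t* × 0.2451, so SE sets the half-width per unit of t*.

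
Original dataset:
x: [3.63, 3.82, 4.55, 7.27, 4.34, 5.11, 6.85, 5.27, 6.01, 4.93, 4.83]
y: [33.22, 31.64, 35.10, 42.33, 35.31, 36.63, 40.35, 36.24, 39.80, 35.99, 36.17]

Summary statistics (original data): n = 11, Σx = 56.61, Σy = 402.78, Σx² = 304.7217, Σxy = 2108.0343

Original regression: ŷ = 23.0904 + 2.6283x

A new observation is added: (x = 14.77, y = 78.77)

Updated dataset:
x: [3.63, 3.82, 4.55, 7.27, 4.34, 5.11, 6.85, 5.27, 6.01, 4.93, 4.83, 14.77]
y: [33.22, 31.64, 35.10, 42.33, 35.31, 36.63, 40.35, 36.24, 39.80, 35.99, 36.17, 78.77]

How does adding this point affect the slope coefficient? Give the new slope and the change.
Adding the point moves β₁ from 2.6283 to 4.1416, i.e. it increases by 1.5133 (+57.6%).

x = 14.77 lies well outside the original x-range [3.63, 7.27] (x̄ ≈ 5.15), so this observation has high leverage and can move the slope substantially.

Step 1: Update the sums with the new point (n goes from 11 to 12)
Σx  = 56.61 + 14.77 = 71.38
Σy  = 402.78 + 78.77 = 481.55
Σx² = 304.7217 + 14.77² = 304.7217 + 218.1529 = 522.8746
Σxy = 2108.0343 + 14.77×78.77 = 2108.0343 + 1163.4329 = 3271.4672

Step 2: Recompute the slope with b₁ = (nΣxy − ΣxΣy) / (nΣx² − (Σx)²)
Numerator   = 12×3271.4672 − 71.38×481.55 = 39257.6064 − 34373.0390 = 4884.5674
Denominator = 12×522.8746 − 71.38² = 6274.4952 − 5095.1044 = 1179.3908
b₁(new) = 4884.5674 / 1179.3908 = 4.1416

(Same formula on the original sums: (11×2108.0343 − 56.61×402.78) / (11×304.7217 − 56.61²) = 387.0015 / 147.2466 = 2.6283, matching the given fit.)

Step 3: Change in slope
Δβ₁ = 4.1416 − 2.6283 = +1.5133
Relative change = +1.5133 / 2.6283 × 100% = +57.6%
→ the slope increases when the point is added.

A high-leverage point only changes the slope if it is off the original line; here y = 78.77 is above the original trend, so the slope increases.
In practice: refit with and without it and report both if conclusions differ.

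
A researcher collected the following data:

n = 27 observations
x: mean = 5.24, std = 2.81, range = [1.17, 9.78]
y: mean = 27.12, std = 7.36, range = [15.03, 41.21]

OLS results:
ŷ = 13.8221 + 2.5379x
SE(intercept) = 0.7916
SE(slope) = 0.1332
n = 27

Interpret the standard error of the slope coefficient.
The slope 2.5379 is pinned down to within about ±0.1332 (one SE) by these data — relative uncertainty 5.2%, i.e. precise.

SE(β̂₁) = s / √Sxx, where s is the residual standard deviation and Sxx = Σ(x − x̄)². It is the yardstick for how far β̂₁ = 2.5379 could plausibly be from the true slope.

Relative precision:
- SE / |β̂₁| = 0.1332 / 2.5379 = 5.2%
- Rule of thumb (under 20%: precise; 20% to under 50%: moderately precise; 50% or more: imprecise) → precise

Link to the t-test: t = β̂₁ / SE(β̂₁) = 2.5379 / 0.1332 = 19.0533, the statistic for H₀: β₁ = 0.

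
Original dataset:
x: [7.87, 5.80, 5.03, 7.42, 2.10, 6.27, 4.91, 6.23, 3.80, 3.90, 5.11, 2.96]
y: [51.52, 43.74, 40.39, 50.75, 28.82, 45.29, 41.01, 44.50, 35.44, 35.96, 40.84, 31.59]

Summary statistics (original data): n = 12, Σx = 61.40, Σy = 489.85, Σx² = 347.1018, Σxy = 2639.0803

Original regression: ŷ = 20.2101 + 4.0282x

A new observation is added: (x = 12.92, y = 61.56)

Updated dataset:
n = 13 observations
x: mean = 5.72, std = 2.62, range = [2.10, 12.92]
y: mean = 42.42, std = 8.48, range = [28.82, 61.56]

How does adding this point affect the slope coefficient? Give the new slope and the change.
New slope β₁ = 3.1641 versus 4.0282 before: a change of -0.8641 (-21.5%).

The new point has HIGH LEVERAGE: x = 12.92 is far from the original mean x̄ = 61.40/12 ≈ 5.12 (original range [2.10, 7.87]).

Step 1: Update the sums with the new point (n goes from 12 to 13)
Σx  = 61.40 + 12.92 = 74.32
Σy  = 489.85 + 61.56 = 551.41
Σx² = 347.1018 + 12.92² = 347.1018 + 166.9264 = 514.0282
Σxy = 2639.0803 + 12.92×61.56 = 2639.0803 + 795.3552 = 3434.4355

Step 2: Recompute the slope with b₁ = (nΣxy − ΣxΣy) / (nΣx² − (Σx)²)
Numerator   = 13×3434.4355 − 74.32×551.41 = 44647.6615 − 40980.7912 = 3666.8703
Denominator = 13×514.0282 − 74.32² = 6682.3666 − 5523.4624 = 1158.9042
b₁(new) = 3666.8703 / 1158.9042 = 3.1641

(Same formula on the original sums: (12×2639.0803 − 61.40×489.85) / (12×347.1018 − 61.40²) = 1592.1736 / 395.2616 = 4.0282, matching the given fit.)

Step 3: Change in slope
Δβ₁ = 3.1641 − 4.0282 = -0.8641
Relative change = -0.8641 / 4.0282 × 100% = -21.5%
→ the slope decreases when the point is added.

Because the point sits below the extension of the original line at a high-leverage x, it tilts the fit down.
In practice: check such a point for data-entry or measurement error.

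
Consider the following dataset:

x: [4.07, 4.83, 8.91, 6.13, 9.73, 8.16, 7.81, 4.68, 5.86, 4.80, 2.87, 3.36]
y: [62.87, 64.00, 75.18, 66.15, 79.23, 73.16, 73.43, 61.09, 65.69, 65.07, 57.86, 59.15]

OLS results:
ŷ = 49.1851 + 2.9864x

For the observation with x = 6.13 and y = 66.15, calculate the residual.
Residual = -1.3417

The residual is the difference between the actual value and the predicted value:

Residual = y - ŷ

Step 1: Calculate predicted value
ŷ = 49.1851 + 2.9864 × 6.13
ŷ = 67.4917

Step 2: Calculate residual
Residual = 66.15 - 67.4917
Residual = -1.3417

Interpretation: the model overestimates the actual value by 1.3417 at this point (negative residual → observation lies below the fitted line).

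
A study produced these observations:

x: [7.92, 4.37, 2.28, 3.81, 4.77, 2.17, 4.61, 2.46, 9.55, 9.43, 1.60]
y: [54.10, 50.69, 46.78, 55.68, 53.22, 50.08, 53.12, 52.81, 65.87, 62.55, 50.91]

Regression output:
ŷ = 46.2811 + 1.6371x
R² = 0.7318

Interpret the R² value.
About 73.18% of the variability in y is accounted for by the regression on x (R² = 0.7318) — a strong linear fit.

R² (coefficient of determination) measures the proportion of variance in y explained by the regression model.

Here R² = 0.7318:
- Explained: 73.18% of the variation in y
- Unexplained (residual): 100% − 73.18% = 26.82%
- Rule of thumb (below 0.3 weak; 0.3 to below 0.7 moderate; 0.7 and above strong) → strong

Equivalently, for simple linear regression R² = r², so |r| = √0.7318 ≈ 0.8555.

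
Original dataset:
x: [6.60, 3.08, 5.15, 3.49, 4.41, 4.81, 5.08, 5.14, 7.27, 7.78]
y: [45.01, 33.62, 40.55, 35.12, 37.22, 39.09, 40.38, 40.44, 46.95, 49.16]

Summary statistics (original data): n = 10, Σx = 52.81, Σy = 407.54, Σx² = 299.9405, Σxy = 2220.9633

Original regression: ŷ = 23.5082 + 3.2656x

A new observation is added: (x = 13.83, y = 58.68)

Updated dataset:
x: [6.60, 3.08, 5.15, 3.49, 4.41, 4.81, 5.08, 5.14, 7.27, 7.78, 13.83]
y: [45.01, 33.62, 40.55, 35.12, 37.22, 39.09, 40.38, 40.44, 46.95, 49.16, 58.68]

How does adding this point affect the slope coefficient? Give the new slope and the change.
The slope changes from 3.2656 to 2.3781 (change of -0.8875, or -27.2%).

The new point has HIGH LEVERAGE: x = 13.83 is far from the original mean x̄ = 52.81/10 ≈ 5.28 (original range [3.08, 7.78]).

Step 1: Update the sums with the new point (n goes from 10 to 11)
Σx  = 52.81 + 13.83 = 66.64
Σy  = 407.54 + 58.68 = 466.22
Σx² = 299.9405 + 13.83² = 299.9405 + 191.2689 = 491.2094
Σxy = 2220.9633 + 13.83×58.68 = 2220.9633 + 811.5444 = 3032.5077

Step 2: Recompute the slope with b₁ = (nΣxy − ΣxΣy) / (nΣx² − (Σx)²)
Numerator   = 11×3032.5077 − 66.64×466.22 = 33357.5847 − 31068.9008 = 2288.6839
Denominator = 11×491.2094 − 66.64² = 5403.3034 − 4440.8896 = 962.4138
b₁(new) = 2288.6839 / 962.4138 = 2.3781

(Same formula on the original sums: (10×2220.9633 − 52.81×407.54) / (10×299.9405 − 52.81²) = 687.4456 / 210.5089 = 3.2656, matching the given fit.)

Step 3: Change in slope
Δβ₁ = 2.3781 − 3.2656 = -0.8875
Relative change = -0.8875 / 3.2656 × 100% = -27.2%
→ the slope decreases when the point is added.

Because the point sits below the extension of the original line at a high-leverage x, it tilts the fit down.
In practice: check such a point for data-entry or measurement error; investigate whether it comes from the same population as the rest of the sample.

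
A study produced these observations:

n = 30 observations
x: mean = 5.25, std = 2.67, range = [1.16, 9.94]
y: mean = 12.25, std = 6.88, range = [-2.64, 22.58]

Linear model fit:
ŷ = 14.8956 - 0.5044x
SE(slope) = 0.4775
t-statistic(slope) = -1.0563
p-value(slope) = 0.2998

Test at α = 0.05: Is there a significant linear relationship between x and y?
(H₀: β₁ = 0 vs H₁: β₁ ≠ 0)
p-value = 0.2998 ≥ α = 0.05, so we fail to reject H₀. The relationship is not significant.

Hypothesis test for the slope coefficient:

H₀: β₁ = 0 (no linear relationship)
H₁: β₁ ≠ 0 (linear relationship exists)

Test statistic: t = β̂₁ / SE(β̂₁) = -0.5044 / 0.4775 = -1.0563

p = 0.2998: how often a slope estimate this far from 0 (in SE units) would arise by chance if β₁ were truly 0.

Decision rule: reject H₀ if p-value < α.
p-value = 0.2998 ≥ α = 0.05 → fail to reject H₀.

At α = 0.05 the data do not provide convincing evidence of a nonzero slope.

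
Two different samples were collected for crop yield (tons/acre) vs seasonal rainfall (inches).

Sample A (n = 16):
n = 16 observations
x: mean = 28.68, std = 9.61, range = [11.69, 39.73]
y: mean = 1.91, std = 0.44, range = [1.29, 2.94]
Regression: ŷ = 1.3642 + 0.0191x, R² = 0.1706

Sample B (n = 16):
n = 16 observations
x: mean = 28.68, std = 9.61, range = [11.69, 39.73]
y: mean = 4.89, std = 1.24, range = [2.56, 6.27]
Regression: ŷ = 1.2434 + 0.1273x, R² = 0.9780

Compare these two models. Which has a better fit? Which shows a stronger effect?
Model B has the better fit (R² = 0.9780 vs 0.1706). Model B shows the stronger effect (|β₁| = 0.1273 vs 0.0191).

Model Comparison:

Goodness of fit (R²):
- Model A: R² = 0.1706 → 17.06% of variance in crop yield explained
- Model B: R² = 0.9780 → 97.80% of variance in crop yield explained
- 0.9780 > 0.1706 → Model B has the better fit

Effect size (slope magnitude):
- Model A: β₁ = 0.0191 → predicted crop yield rises 0.0191 tons/acre per additional inch of rainfall
- Model B: β₁ = 0.1273 → predicted crop yield rises 0.1273 tons/acre per additional inch of rainfall
- |0.0191| < |0.1273| → Model B shows the stronger marginal effect

Notes:
- A steeper slope doesn't make a better model if the scatter around the line is large.
- The two samples could reflect different populations, time periods, or measurement quality.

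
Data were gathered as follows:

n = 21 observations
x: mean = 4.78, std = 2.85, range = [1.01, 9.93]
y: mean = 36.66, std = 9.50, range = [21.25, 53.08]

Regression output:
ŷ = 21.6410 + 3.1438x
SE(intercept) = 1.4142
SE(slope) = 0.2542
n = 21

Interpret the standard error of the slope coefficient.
SE(slope) = 0.2542 measures the uncertainty in the estimated slope. The coefficient is estimated precisely (SE/|β̂₁| = 8.1%).

SE(β̂₁) = 0.2542 says: if we drew many samples of n = 21 from the same population and refit each time, the fitted slopes would scatter with a standard deviation of roughly 0.2542 around the true β₁.

Relative precision:
- SE / |β̂₁| = 0.2542 / 3.1438 = 8.1%
- Rule of thumb (under 20%: precise; 20% to under 50%: moderately precise; 50% or more: imprecise) → precise

Rough 95% range (±2 SE): 3.1438 ± 0.5084 → (2.6354, 3.6522).

What drives SE(β̂₁): more residual scatter → larger SE; wider spread of x values → smaller SE; larger n (here n = 21) → smaller SE.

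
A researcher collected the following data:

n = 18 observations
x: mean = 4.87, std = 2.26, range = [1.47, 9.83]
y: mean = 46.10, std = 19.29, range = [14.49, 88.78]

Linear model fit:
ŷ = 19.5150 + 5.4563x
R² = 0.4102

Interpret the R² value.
The model explains 41.02% of the variance in y (R² = 0.4102), leaving 58.98% unexplained; the fit is moderate.

R² = 1 − SS_res/SS_tot compares the residual scatter to the total scatter of y about its mean.

Here R² = 0.4102:
- Explained: 41.02% of the variation in y
- Unexplained (residual): 100% − 41.02% = 58.98%
- Rule of thumb (below 0.3 weak; 0.3 to below 0.7 moderate; 0.7 and above strong) → moderate

Note: R² never decreases when predictors are added, so it should not be used alone to compare models of different size.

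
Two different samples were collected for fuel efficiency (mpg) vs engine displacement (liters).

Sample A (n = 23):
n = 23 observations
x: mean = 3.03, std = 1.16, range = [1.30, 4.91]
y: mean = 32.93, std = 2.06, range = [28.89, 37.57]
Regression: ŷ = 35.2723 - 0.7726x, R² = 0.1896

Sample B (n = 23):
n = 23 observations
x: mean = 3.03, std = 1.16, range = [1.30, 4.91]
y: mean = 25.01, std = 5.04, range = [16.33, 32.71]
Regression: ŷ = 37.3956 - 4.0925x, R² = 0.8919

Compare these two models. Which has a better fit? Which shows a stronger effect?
Model B has the better fit (R² = 0.8919 vs 0.1896). Model B shows the stronger effect (|β₁| = 4.0925 vs 0.7726).

Model Comparison:

Fit — compare R²:
- Model A: R² = 0.1896 → 18.96% of variance in fuel efficiency explained
- Model B: R² = 0.8919 → 89.19% of variance in fuel efficiency explained
- 0.8919 > 0.1896 → Model B has the better fit

Strength of effect — compare |β₁|:
- Model A: β₁ = -0.7726 → predicted fuel efficiency falls 0.7726 mpg per additional liter of engine displacement
- Model B: β₁ = -4.0925 → predicted fuel efficiency falls 4.0925 mpg per additional liter of engine displacement
- |-0.7726| < |-4.0925| → Model B shows the stronger marginal effect

Notes:
- A steeper slope doesn't make a better model if the scatter around the line is large.
- The two samples could reflect different populations, time periods, or measurement quality.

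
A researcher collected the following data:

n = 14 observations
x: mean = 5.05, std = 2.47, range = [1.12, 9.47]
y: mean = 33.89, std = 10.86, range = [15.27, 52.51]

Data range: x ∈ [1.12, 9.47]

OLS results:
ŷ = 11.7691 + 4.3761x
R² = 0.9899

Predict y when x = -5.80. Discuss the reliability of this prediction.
ŷ = -13.6123, but this is extrapolation (below the data range [1.12, 9.47]) and may be unreliable.

Prediction calculation:
ŷ = 11.7691 + 4.3761 × (-5.80)
ŷ = -13.6123

Reliability:
- Data range: x ∈ [1.12, 9.47]
- Prediction point: x = -5.80 is 6.92 units below the observed range → this is EXTRAPOLATION, not interpolation

Why that matters here:
- The standard error of prediction grows with (x − x̄)², and x = -5.80 is far from x̄ = 5.05
- The linear relationship may not hold outside the observed range
- R² describes fit only over the sampled x values; it says nothing about behaviour beyond them

A defensible statement: 'if the linear trend continued to x = -5.80, y would be about -13.6123' — the premise is untested.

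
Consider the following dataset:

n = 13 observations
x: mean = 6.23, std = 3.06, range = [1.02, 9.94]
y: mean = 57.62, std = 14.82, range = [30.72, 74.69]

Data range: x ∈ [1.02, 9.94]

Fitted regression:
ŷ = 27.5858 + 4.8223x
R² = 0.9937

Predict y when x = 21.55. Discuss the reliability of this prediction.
ŷ = 131.5064 (extrapolation — x = 21.55 lies outside [1.02, 9.94], so reliability is low).

Prediction calculation:
ŷ = 27.5858 + 4.8223 × 21.55
ŷ = 131.5064

Reliability:
- Data range: x ∈ [1.02, 9.94]
- Prediction point: x = 21.55 is 11.61 units above the observed range → this is EXTRAPOLATION, not interpolation

Why that matters here:
- R² describes fit only over the sampled x values; it says nothing about behaviour beyond them
- There are no observations near this x to validate the fitted line there
- The standard error of prediction grows with (x − x̄)², and x = 21.55 is far from x̄ = 6.23

The R² = 0.9937 only validates the fit within [1.02, 9.94]; treat ŷ = 131.5064 with caution.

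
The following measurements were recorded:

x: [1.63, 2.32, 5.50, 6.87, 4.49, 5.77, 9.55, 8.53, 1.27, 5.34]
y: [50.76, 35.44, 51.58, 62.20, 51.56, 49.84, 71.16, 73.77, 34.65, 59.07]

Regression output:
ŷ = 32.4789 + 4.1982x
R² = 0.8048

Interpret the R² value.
About 80.48% of the variability in y is accounted for by the regression on x (R² = 0.8048) — a strong linear fit.

The coefficient of determination R² is the fraction of the total variation in y that the fitted line accounts for.

Here R² = 0.8048:
- Explained: 80.48% of the variation in y
- Unexplained (residual): 100% − 80.48% = 19.52%
- Rule of thumb (below 0.3 weak; 0.3 to below 0.7 moderate; 0.7 and above strong) → strong

Equivalently, for simple linear regression R² = r², so |r| = √0.8048 ≈ 0.8971.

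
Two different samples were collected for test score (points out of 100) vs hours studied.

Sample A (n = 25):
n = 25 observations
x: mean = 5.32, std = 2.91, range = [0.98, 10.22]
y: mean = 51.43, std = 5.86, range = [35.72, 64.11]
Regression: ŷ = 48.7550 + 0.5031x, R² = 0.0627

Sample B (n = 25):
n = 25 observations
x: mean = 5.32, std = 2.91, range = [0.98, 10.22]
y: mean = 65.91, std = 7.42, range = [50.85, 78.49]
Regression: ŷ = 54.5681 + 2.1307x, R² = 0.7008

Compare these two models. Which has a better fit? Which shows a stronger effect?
Model B has the better fit (R² = 0.7008 vs 0.0627). Model B shows the stronger effect (|β₁| = 2.1307 vs 0.5031).

Model Comparison:

Goodness of fit (R²):
- Model A: R² = 0.0627 → 6.27% of variance in test score explained
- Model B: R² = 0.7008 → 70.08% of variance in test score explained
- 0.7008 > 0.0627 → Model B has the better fit

Effect size (slope magnitude):
- Model A: β₁ = 0.5031 → predicted test score rises 0.5031 points per additional hour of study time
- Model B: β₁ = 2.1307 → predicted test score rises 2.1307 points per additional hour of study time
- |0.5031| < |2.1307| → Model B shows the stronger marginal effect

Note: The two samples could reflect different populations, time periods, or measurement quality.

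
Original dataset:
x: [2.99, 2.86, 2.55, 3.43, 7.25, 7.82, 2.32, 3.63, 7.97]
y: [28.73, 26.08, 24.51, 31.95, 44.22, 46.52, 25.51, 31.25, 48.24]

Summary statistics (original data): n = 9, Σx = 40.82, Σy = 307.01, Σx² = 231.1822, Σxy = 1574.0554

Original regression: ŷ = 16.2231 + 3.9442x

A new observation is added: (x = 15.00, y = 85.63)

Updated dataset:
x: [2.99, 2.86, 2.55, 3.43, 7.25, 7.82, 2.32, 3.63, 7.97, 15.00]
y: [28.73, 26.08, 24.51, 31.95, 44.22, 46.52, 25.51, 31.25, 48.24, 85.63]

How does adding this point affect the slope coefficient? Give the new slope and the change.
New slope β₁ = 4.6114 versus 3.9442 before: a change of +0.6672 (+16.9%).

The new point has HIGH LEVERAGE: x = 15.00 is far from the original mean x̄ = 40.82/9 ≈ 4.54 (original range [2.32, 7.97]).

Step 1: Update the sums with the new point (n goes from 9 to 10)
Σx  = 40.82 + 15.00 = 55.82
Σy  = 307.01 + 85.63 = 392.64
Σx² = 231.1822 + 15.00² = 231.1822 + 225.0000 = 456.1822
Σxy = 1574.0554 + 15.00×85.63 = 1574.0554 + 1284.4500 = 2858.5054

Step 2: Recompute the slope with b₁ = (nΣxy − ΣxΣy) / (nΣx² − (Σx)²)
Numerator   = 10×2858.5054 − 55.82×392.64 = 28585.0540 − 21917.1648 = 6667.8892
Denominator = 10×456.1822 − 55.82² = 4561.8220 − 3115.8724 = 1445.9496
b₁(new) = 6667.8892 / 1445.9496 = 4.6114

(Same formula on the original sums: (9×1574.0554 − 40.82×307.01) / (9×231.1822 − 40.82²) = 1634.3504 / 414.3674 = 3.9442, matching the given fit.)

Step 3: Change in slope
Δβ₁ = 4.6114 − 3.9442 = +0.6672
Relative change = +0.6672 / 3.9442 × 100% = +16.9%
→ the slope increases when the point is added.

A high-leverage point only changes the slope if it is off the original line; here y = 85.63 is above the original trend, so the slope increases.
In practice: refit with and without it and report both if conclusions differ; check such a point for data-entry or measurement error.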